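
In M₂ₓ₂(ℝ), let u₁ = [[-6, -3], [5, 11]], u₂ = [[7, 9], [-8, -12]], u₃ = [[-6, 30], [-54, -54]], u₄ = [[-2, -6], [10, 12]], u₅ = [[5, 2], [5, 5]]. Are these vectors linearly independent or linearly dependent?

linearly dependent

Write each element as a coordinate vector in ℝ⁴ using {E₁₁, E₁₂, E₂₁, E₂₂}.
There are 5 vectors in a 4-dimensional space, so they cannot be linearly independent.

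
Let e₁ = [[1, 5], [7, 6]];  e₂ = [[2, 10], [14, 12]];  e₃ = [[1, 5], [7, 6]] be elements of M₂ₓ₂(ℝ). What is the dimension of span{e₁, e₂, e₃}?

Represent each element by its coordinate vector in ℝ⁴.
Form the matrix with e₁, e₂, e₃ as columns and reduce.
Exactly 1 pivot survives; hence the rank is 1.

dim = 1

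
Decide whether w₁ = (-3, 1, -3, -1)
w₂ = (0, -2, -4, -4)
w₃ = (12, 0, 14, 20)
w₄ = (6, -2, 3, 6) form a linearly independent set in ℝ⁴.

Form the 4×4 matrix with these as columns; its determinant is 0.
A zero determinant means the columns are linearly dependent.
Indeed 2w₂ + w₃ - 2w₄ = 0.

linearly dependent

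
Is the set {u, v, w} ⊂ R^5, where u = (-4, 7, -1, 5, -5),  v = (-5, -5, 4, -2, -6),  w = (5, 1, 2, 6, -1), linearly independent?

linearly independent

Place the vectors as rows of a 3×5 matrix and reduce to echelon form.
The reduction yields 3 nonzero rows, so the rank is 3.
Since rank = 3 (the number of vectors), the set is linearly independent.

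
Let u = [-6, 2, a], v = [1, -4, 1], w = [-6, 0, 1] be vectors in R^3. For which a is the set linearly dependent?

The vectors are dependent exactly when the determinant of the matrix with rows u, v, w vanishes.
Expanding, det = 10 - 24*a.
Setting this to zero gives a = 5/12.

a = 5/12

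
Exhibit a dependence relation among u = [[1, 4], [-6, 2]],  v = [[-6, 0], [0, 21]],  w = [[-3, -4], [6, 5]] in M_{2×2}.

Take coordinates with respect to {E₁₁, E₁₂, E₂₁, E₂₂}.
Row-reduce the matrix with u, v, w as columns; the null space gives the coefficients.
The free variable yields coefficients (3, -1, 3) (any nonzero multiple also works).

3u - v + 3w = 0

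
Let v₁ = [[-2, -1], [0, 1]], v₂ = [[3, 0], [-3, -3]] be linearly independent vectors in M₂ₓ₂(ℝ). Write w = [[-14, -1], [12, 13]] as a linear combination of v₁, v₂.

w = v₁ - 4v₂

Take coordinate vectors relative to {E₁₁, E₁₂, E₂₁, E₂₂}.
Solve the system with v₁, v₂ as columns and w as the right-hand side.
The system has the unique solution (α₁, α₂) = (1, -4).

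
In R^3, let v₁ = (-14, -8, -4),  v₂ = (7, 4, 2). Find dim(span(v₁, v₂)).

Apply Gaussian elimination to the matrix whose rows are v₁, v₂.
There is 1 pivot column, so rank = 1.

dim = 1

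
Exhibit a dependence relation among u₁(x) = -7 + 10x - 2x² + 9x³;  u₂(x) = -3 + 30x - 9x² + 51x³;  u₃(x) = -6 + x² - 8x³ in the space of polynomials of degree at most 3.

Write each element as a vector in ℝ⁴ using {1, x, …, x³}.
Row-reduce the matrix with u₁, u₂, u₃ as columns; the null space gives the coefficients.
One solution (up to scaling) is (3, -1, -3).

3u₁ - u₂ - 3u₃ = 0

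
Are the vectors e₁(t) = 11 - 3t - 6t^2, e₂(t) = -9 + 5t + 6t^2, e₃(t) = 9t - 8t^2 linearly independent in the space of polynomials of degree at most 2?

linearly independent

Write each element as a coordinate vector in ℝ³ using {1, t, t^2}.
Form the 3×3 matrix with these as columns; its determinant is -332.
A nonzero determinant means the columns are linearly independent.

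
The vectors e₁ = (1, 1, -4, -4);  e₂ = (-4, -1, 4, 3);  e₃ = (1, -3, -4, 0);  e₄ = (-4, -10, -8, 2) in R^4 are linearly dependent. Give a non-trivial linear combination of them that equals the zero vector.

e₁ + 2e₂ + 3e₃ - e₄ = 0

Row-reduce the matrix with e₁, e₂, e₃, e₄ as columns; the null space gives the coefficients.
A generator of the null space is (1, 2, 3, -1).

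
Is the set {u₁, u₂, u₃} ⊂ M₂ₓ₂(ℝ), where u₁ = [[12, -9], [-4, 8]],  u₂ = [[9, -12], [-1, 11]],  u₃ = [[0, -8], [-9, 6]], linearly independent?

Write each element as a coordinate vector in ℝ⁴ using {E₁₁, E₁₂, E₂₁, E₂₂}.
Row-reduce the matrix whose columns are u₁, u₂, u₃.
The reduction yields 3 nonzero rows, so the rank is 3.
Since rank = 3 (the number of vectors), the set is linearly independent.

linearly independent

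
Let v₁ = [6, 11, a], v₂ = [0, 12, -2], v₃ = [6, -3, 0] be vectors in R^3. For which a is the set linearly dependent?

a = -7/3

The vectors are dependent exactly when the determinant of the matrix with rows v₁, v₂, v₃ vanishes.
The determinant works out to -72*a - 168.
Solving -72*a - 168 = 0 yields a = -7/3.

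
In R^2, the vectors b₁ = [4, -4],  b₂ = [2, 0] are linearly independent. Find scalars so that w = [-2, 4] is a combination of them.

w = -b₁ + b₂

Set up the augmented matrix [b₁ | b₂ | w] and row-reduce.
Back-substitution yields (c₁, c₂) = (-1, 1).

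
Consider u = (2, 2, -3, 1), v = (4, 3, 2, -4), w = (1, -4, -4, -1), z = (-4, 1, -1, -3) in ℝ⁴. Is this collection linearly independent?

Row-reduce the matrix whose columns are u, v, w, z.
The reduction yields 4 nonzero rows, so the rank is 4.
Since rank = 4 (the number of vectors), the set is linearly independent.

linearly independent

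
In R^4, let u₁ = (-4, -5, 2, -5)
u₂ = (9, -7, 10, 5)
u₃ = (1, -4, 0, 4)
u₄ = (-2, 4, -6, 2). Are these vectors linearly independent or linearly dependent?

linearly dependent

Place the vectors as rows of a 4×4 matrix and reduce to echelon form.
The reduction yields 3 nonzero rows, so the rank is 3.
Since rank 3 < 4, the set is linearly dependent.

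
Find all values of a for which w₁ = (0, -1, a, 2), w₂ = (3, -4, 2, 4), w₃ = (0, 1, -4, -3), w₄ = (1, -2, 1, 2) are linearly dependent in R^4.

a = 9/4

Place the vectors as rows of a 4×4 matrix; dependence ⇔ determinant zero.
Expanding, det = 9 - 4*a.
This vanishes exactly when a = 9/4.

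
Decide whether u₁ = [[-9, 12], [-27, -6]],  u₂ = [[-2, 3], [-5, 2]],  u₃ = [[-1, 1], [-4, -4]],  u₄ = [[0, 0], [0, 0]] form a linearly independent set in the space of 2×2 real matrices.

linearly dependent

Take coordinates with respect to the standard basis {E₁₁, E₁₂, E₂₁, E₂₂}.
One of the vectors is the zero vector, so the set is linearly dependent.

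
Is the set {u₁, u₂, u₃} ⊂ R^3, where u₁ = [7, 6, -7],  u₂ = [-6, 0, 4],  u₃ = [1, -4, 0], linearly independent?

Row-reduce the matrix whose columns are u₁, u₂, u₃.
The reduction yields 3 nonzero rows, so the rank is 3.
Since rank = 3 (the number of vectors), the set is linearly independent.

linearly independent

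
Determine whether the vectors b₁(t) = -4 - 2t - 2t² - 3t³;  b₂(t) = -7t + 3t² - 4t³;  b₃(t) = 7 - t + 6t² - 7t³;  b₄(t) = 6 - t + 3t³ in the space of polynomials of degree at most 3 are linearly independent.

linearly independent

Write each element as a coordinate vector in ℝ⁴ using {1, t, …, t³}.
The matrix [b₁|b₂|b₃|b₄] has determinant -1265.
A nonzero determinant means the columns are linearly independent.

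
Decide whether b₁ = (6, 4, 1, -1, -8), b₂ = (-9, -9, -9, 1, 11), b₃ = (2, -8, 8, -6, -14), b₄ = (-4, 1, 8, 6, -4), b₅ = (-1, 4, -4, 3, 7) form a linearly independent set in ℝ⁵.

One vector is a scalar multiple of another, so the set is dependent.

linearly dependent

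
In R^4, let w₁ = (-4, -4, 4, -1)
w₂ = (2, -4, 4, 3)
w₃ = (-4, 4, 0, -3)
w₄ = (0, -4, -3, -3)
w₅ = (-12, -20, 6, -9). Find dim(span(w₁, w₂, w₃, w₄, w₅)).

4

Apply Gaussian elimination to the matrix whose rows are w₁, w₂, w₃, w₄, w₅.
The echelon form has 4 nonzero rows, so the rank is 4.
(With 5 elements in a 4-dimensional space the rank is at most 4.)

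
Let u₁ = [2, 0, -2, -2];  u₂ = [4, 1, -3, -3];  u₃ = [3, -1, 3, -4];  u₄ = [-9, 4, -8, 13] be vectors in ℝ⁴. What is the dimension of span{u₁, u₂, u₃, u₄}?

Put the 4×4 matrix [u₁|u₂|u₃|u₄] into echelon form.
Exactly 3 pivots survive; hence the rank is 3.

dim = 3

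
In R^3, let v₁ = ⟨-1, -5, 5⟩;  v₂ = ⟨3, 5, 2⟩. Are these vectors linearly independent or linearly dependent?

linearly independent

Place the vectors as rows of a 2×3 matrix and reduce to echelon form.
The reduction yields 2 nonzero rows, so the rank is 2.
Since rank = 2 (the number of vectors), the set is linearly independent.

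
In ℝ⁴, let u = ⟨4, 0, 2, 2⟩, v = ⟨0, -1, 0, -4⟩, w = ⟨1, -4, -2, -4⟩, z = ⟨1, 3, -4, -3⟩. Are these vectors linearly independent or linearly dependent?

Form the 4×4 matrix with these as columns; its determinant is -362.
A nonzero determinant means the columns are linearly independent.

linearly independent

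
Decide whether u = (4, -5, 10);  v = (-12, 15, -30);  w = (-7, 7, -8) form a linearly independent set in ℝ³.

One vector is a scalar multiple of another, so the set is dependent.

linearly dependent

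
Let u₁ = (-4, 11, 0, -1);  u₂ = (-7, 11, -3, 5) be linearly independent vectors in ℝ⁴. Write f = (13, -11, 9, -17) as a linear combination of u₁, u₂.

f = 2u₁ - 3u₂

Set up the augmented matrix [u₁ | u₂ | f] and row-reduce.
The system has the unique solution (α₁, α₂) = (2, -3).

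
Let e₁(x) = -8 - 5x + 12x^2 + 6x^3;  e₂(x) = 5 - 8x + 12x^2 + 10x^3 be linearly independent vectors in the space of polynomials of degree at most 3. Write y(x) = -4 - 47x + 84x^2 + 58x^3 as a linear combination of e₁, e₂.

Take coordinate vectors relative to {1, x, …, x^3}.
Write y = α₁e₁ + α₂e₂ and equate components.
Back-substitution yields (α₁, α₂) = (3, 4).

y = 3e₁ + 4e₂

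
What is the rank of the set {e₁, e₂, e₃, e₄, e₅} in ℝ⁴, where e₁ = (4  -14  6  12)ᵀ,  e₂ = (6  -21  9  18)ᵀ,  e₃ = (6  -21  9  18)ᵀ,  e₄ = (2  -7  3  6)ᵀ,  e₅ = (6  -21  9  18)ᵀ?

1

Put the 4×5 matrix [e₁|e₂|e₃|e₄|e₅] into echelon form.
There is 1 pivot column, so rank = 1.
(With 5 elements in a 4-dimensional space the rank is at most 4.)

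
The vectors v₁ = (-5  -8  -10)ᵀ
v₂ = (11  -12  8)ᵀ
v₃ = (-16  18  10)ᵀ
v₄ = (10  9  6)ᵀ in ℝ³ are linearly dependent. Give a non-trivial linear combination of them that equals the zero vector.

Set up α₁v₁ + … + α₄v₄ = 0 and solve the homogeneous system.
One solution (up to scaling) is (3, 1, 1, 2).

3v₁ + v₂ + v₃ + 2v₄ = 0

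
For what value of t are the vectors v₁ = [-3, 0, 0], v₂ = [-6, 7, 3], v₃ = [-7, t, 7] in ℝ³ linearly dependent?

t = 49/3

Dependence holds iff the 3×3 matrix [v₁ v₂ v₃] is singular.
The determinant works out to 9*t - 147.
This vanishes exactly when t = 49/3.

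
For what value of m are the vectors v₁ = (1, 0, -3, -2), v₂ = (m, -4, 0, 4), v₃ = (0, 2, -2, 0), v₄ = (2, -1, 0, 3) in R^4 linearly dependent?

Dependence holds iff the 4×4 matrix [v₁ v₂ v₃ v₄] is singular.
Expanding, det = 96 - 22*m.
This vanishes exactly when m = 48/11.

m = 48/11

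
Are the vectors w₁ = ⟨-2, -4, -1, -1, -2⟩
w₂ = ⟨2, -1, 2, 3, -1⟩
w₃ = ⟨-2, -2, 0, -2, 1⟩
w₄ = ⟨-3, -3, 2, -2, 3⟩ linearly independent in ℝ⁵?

Row-reduce the matrix whose columns are w₁, w₂, w₃, w₄.
The reduction yields 4 nonzero rows, so the rank is 4.
Since rank = 4 (the number of vectors), the set is linearly independent.

linearly independent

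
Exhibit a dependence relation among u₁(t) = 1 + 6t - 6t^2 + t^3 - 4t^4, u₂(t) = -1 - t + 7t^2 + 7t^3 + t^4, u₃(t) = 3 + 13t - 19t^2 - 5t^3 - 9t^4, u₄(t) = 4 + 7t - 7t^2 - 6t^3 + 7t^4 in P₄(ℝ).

2u₁ - u₂ - u₃ = 0

Take coordinates with respect to {1, t, …, t^4}.
Set up α₁u₁ + … + α₄u₄ = 0 and solve the homogeneous system.
The free variable yields coefficients (2, -1, -1, 0) (any nonzero multiple also works).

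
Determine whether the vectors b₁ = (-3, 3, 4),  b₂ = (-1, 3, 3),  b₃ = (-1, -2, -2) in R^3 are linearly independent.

linearly independent

Place the vectors as rows of a 3×3 matrix and reduce to echelon form.
The reduction yields 3 nonzero rows, so the rank is 3.
Since rank = 3 (the number of vectors), the set is linearly independent.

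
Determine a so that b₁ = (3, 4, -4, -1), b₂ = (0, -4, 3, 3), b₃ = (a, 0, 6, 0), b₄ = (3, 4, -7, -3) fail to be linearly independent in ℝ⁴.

a = -9/2

The set is linearly dependent precisely when det[b₁; b₂; b₃; b₄] = 0.
The determinant works out to 32*a + 144.
This vanishes exactly when a = -9/2.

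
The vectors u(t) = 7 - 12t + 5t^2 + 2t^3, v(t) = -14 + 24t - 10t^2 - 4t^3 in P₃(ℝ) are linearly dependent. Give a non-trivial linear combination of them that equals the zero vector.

Write each element as a vector in ℝ⁴ using {1, t, …, t^3}.
Set up α₁u + α₂v = 0 and solve the homogeneous system.
A generator of the null space is (2, 1).

2u + v = 0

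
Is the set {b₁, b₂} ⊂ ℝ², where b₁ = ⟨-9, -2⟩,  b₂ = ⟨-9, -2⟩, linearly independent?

Form the 2×2 matrix with these as columns; its determinant is 0.
A zero determinant means the columns are linearly dependent.

linearly dependent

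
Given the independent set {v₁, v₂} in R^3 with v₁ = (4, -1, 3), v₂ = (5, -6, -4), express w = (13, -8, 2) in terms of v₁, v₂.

w = 2v₁ + v₂

Write w = α₁v₁ + α₂v₂ and equate components.
The system has the unique solution (α₁, α₂) = (2, 1).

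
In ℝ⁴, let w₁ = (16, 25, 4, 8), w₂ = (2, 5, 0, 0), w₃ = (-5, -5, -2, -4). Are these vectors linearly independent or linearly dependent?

linearly dependent

Place the vectors as rows of a 3×4 matrix and reduce to echelon form.
The reduction yields 2 nonzero rows, so the rank is 2.
Since rank 2 < 3, the set is linearly dependent.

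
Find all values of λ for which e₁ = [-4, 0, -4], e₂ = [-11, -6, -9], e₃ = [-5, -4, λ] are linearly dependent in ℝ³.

λ = -11/3

Dependence holds iff the 3×3 matrix [e₁ e₂ e₃] is singular.
The determinant works out to 24*λ + 88.
Solving 24*λ + 88 = 0 yields λ = -11/3.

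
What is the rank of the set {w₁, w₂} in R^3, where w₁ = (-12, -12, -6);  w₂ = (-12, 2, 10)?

Form the matrix with w₁, w₂ as columns and reduce.
There are 2 pivot columns, so rank = 2.

2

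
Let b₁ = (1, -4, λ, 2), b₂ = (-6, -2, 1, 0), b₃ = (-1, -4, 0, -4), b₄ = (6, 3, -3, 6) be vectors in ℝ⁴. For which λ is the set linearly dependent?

λ = -19/6

Dependence holds iff the 4×4 matrix [b₁ b₂ b₃ b₄] is singular.
Expanding, det = 108*λ + 342.
Setting this to zero gives λ = -19/6.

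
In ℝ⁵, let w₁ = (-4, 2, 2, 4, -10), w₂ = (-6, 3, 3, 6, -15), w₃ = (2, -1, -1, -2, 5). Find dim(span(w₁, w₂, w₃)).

1

Row-reduce the 3×5 matrix with these as rows.
Reduction leaves 1 leading entry, giving rank 1.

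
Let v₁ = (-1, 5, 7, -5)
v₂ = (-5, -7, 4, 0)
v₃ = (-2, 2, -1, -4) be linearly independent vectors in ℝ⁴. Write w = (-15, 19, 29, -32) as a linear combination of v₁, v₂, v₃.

Write w = α₁v₁ + … + α₃v₃ and equate components.
Back-substitution yields (α₁, α₂, α₃) = (4, 1, 3).

w = 4v₁ + v₂ + 3v₃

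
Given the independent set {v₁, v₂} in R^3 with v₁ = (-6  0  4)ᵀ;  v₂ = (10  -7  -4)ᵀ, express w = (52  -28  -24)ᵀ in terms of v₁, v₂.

Set up the augmented matrix [v₁ | v₂ | w] and row-reduce.
Back-substitution yields (a₁, a₂) = (-2, 4).

w = -2v₁ + 4v₂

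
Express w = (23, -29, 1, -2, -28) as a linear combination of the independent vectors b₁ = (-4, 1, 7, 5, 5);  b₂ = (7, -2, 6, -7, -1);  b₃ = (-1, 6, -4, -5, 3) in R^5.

Solve the system with b₁, b₂, b₃ as columns and w as the right-hand side.
The system has the unique solution (α₁, α₂, α₃) = (-3, 1, -4).

w = -3b₁ + b₂ - 4b₃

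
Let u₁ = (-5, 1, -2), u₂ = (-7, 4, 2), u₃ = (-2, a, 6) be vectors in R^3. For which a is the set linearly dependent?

The set is linearly dependent precisely when det[u₁; u₂; u₃] = 0.
The determinant works out to 24*a - 98.
Solving 24*a - 98 = 0 yields a = 49/12.

a = 49/12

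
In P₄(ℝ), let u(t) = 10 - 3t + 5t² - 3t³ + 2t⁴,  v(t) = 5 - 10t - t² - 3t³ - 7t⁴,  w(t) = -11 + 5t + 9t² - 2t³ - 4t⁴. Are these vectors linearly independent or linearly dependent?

linearly independent

Write each element as a coordinate vector in ℝ⁵ using {1, t, …, t⁴}.
Place the vectors as rows of a 3×5 matrix and reduce to echelon form.
The reduction yields 3 nonzero rows, so the rank is 3.
Since rank = 3 (the number of vectors), the set is linearly independent.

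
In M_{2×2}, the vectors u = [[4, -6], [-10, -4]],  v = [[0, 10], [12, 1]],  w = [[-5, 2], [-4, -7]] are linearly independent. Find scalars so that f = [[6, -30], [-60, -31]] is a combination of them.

Take coordinate vectors relative to {E₁₁, E₁₂, E₂₁, E₂₂}.
Set up the augmented matrix [u | v | w | f] and row-reduce.
Row-reducing the augmented matrix gives the unique coefficients (a₁, a₂, a₃) = (4, -1, 2).

f = 4u - v + 2w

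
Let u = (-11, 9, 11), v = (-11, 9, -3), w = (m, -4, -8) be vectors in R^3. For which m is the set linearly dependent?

The set is linearly dependent precisely when det[u; v; w] = 0.
Expanding, det = 616 - 126*m.
Solving 616 - 126*m = 0 yields m = 44/9.

m = 44/9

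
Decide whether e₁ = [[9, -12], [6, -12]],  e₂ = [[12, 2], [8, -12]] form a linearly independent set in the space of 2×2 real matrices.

Write each element as a coordinate vector in ℝ⁴ using {E₁₁, E₁₂, E₂₁, E₂₂}.
Place the vectors as rows of a 2×4 matrix and reduce to echelon form.
The reduction yields 2 nonzero rows, so the rank is 2.
Since rank = 2 (the number of vectors), the set is linearly independent.

linearly independent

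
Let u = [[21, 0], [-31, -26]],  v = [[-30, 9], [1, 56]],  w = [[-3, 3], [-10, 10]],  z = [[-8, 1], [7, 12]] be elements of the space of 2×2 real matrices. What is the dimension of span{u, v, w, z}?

dim = 2

Represent each element by its coordinate vector in ℝ⁴.
Put the 4×4 matrix [u|v|w|z] into echelon form.
Reduction leaves 2 leading entries, giving rank 2.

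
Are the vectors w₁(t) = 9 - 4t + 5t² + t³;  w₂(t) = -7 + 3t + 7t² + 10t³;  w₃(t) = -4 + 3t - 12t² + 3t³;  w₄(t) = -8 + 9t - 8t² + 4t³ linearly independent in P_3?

Write each element as a coordinate vector in ℝ⁴ using {1, t, …, t³}.
Form the 4×4 matrix with these as columns; its determinant is 6030.
A nonzero determinant means the columns are linearly independent.

linearly independent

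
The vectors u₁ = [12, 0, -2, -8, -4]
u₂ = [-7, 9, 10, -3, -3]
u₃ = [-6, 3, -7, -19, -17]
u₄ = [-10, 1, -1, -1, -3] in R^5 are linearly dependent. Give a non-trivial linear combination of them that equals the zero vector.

2u₁ - u₃ + 3u₄ = 0

Write the vectors as columns of a matrix and find a nonzero vector in its null space.
The free variable yields coefficients (2, 0, -1, 3) (any nonzero multiple also works).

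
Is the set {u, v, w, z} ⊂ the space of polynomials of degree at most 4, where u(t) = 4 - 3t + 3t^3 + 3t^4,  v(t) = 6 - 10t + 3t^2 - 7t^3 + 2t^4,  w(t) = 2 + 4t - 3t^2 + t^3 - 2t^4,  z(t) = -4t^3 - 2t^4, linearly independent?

Write each element as a coordinate vector in ℝ⁵ using {1, t, …, t^4}.
Row-reduce the matrix whose columns are u, v, w, z.
The reduction yields 3 nonzero rows, so the rank is 3.
Since rank 3 < 4, the set is linearly dependent.

linearly dependent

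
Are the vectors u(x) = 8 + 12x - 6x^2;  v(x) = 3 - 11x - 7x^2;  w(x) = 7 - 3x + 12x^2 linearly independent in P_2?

linearly independent

Write each element as a coordinate vector in ℝ³ using {1, x, x^2}.
Place the vectors as rows of a 3×3 matrix and reduce to echelon form.
The reduction yields 3 nonzero rows, so the rank is 3.
Since rank = 3 (the number of vectors), the set is linearly independent.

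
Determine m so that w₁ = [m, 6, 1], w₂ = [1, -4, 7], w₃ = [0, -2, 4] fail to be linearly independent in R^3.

Dependence holds iff the 3×3 matrix [w₁ w₂ w₃] is singular.
Expanding, det = -2*m - 26.
This vanishes exactly when m = -13.

m = -13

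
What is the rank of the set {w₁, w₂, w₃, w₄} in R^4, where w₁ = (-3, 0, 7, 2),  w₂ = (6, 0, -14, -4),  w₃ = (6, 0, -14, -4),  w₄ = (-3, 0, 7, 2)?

Put the 4×4 matrix [w₁|w₂|w₃|w₄] into echelon form.
Exactly 1 pivot survives; hence the rank is 1.

rank 1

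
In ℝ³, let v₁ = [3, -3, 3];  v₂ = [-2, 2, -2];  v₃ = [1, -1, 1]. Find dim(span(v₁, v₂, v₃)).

dim = 1

Apply Gaussian elimination to the matrix whose rows are v₁, v₂, v₃.
Reduction leaves 1 leading entry, giving rank 1.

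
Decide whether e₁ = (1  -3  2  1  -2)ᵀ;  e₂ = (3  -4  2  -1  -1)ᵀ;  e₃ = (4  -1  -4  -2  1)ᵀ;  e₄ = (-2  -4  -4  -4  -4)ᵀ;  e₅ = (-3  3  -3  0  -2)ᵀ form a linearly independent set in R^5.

Place the vectors as rows of a 5×5 matrix and reduce to echelon form.
The reduction yields 5 nonzero rows, so the rank is 5.
Since rank = 5 (the number of vectors), the set is linearly independent.

linearly independent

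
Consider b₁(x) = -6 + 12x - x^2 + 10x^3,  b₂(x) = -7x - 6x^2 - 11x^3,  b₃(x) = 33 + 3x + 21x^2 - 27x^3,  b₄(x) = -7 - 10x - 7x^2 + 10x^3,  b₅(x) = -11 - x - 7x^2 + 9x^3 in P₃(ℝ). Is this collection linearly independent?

linearly dependent

Write each element as a coordinate vector in ℝ⁴ using {1, x, …, x^3}.
There are 5 vectors in a 4-dimensional space, so they cannot be linearly independent.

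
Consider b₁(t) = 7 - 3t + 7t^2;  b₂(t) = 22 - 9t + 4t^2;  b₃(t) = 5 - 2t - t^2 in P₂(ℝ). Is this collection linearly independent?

Take coordinates with respect to the standard basis {1, t, t^2}.
Place the vectors as rows of a 3×3 matrix and reduce to echelon form.
The reduction yields 2 nonzero rows, so the rank is 2.
Since rank 2 < 3, the set is linearly dependent.

linearly dependent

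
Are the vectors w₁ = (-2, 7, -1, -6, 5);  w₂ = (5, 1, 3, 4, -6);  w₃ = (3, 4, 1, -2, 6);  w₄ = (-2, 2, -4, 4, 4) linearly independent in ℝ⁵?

linearly independent

Row-reduce the matrix whose columns are w₁, w₂, w₃, w₄.
The reduction yields 4 nonzero rows, so the rank is 4.
Since rank = 4 (the number of vectors), the set is linearly independent.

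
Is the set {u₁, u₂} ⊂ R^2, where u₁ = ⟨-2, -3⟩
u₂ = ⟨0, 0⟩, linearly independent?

linearly dependent

One of the vectors is the zero vector, so the set is linearly dependent.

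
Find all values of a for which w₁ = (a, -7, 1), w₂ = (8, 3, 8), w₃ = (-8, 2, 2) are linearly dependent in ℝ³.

a = 60

The vectors are dependent exactly when the determinant of the matrix with rows w₁, w₂, w₃ vanishes.
Cofactor expansion gives det = 600 - 10*a.
This vanishes exactly when a = 60.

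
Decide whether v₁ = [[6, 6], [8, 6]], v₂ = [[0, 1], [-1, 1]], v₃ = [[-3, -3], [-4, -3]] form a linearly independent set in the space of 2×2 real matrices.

linearly dependent

Write each element as a coordinate vector in ℝ⁴ using {E₁₁, E₁₂, E₂₁, E₂₂}.
Place the vectors as rows of a 3×4 matrix and reduce to echelon form.
The reduction yields 2 nonzero rows, so the rank is 2.
Since rank 2 < 3, the set is linearly dependent.
Indeed v₁ + 2v₃ = 0.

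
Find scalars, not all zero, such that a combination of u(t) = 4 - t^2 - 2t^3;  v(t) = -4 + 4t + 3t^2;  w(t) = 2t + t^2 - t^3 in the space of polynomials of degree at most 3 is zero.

u + v - 2w = 0

Pass to coordinate vectors relative to the basis {1, t, …, t^3}.
Row-reduce the matrix with u, v, w as columns; the null space gives the coefficients.
A generator of the null space is (1, 1, -2).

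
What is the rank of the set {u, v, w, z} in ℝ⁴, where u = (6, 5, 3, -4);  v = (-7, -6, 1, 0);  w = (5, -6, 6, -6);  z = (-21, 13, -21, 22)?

3

Apply Gaussian elimination to the matrix whose rows are u, v, w, z.
Exactly 3 pivots survive; hence the rank is 3.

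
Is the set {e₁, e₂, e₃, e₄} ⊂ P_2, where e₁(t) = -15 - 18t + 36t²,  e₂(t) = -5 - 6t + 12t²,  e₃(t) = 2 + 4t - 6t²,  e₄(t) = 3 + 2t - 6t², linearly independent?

linearly dependent

Take coordinates with respect to the standard basis {1, t, t²}.
There are 4 vectors in a 3-dimensional space, so they cannot be linearly independent.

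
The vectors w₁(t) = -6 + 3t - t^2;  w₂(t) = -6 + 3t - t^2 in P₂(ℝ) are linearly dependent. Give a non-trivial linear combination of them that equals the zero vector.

Take coordinates with respect to {1, t, t^2}.
Solve the homogeneous system with w₁, w₂ as columns by row-reducing the coefficient matrix.
The free variable yields coefficients (1, -1) (any nonzero multiple also works).

w₁ - w₂ = 0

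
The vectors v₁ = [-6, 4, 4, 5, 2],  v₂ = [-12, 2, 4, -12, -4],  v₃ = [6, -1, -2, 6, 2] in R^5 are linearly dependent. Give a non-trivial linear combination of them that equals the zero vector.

v₂ + 2v₃ = 0

Set up α₁v₁ + … + α₃v₃ = 0 and solve the homogeneous system.
A generator of the null space is (0, 1, 2).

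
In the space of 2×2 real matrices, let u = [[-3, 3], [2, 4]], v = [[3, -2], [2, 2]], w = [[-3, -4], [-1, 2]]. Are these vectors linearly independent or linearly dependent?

Write each element as a coordinate vector in ℝ⁴ using {E₁₁, E₁₂, E₂₁, E₂₂}.
Row-reduce the matrix whose columns are u, v, w.
The reduction yields 3 nonzero rows, so the rank is 3.
Since rank = 3 (the number of vectors), the set is linearly independent.

linearly independent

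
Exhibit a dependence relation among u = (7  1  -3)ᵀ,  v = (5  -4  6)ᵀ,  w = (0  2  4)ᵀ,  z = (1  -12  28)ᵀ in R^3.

2u - 3v - w + z = 0

Set up α₁u + … + α₄z = 0 and solve the homogeneous system.
The free variable yields coefficients (2, -3, -1, 1) (any nonzero multiple also works).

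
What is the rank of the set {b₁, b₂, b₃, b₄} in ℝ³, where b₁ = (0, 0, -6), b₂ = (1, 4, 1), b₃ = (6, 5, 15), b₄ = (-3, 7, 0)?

Form the matrix with b₁, b₂, b₃, b₄ as columns and reduce.
There are 3 pivot columns, so rank = 3.
(With 4 elements in a 3-dimensional space the rank is at most 3.)

3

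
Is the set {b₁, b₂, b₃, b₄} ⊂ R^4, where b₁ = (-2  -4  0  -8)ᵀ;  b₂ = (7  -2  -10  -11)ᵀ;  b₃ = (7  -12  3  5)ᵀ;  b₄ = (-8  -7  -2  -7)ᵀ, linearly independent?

The matrix [b₁|b₂|b₃|b₄] has determinant 11738.
A nonzero determinant means the columns are linearly independent.

linearly independent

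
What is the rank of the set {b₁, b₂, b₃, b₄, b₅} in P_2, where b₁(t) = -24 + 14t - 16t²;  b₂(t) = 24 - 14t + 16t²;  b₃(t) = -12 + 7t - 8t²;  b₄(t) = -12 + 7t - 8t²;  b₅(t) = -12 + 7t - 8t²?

Pass to coordinate vectors with respect to the basis {1, t, t²}.
Put the 3×5 matrix [b₁|b₂|b₃|b₄|b₅] into echelon form.
Reduction leaves 1 leading entry, giving rank 1.
(With 5 elements in a 3-dimensional space the rank is at most 3.)

rank 1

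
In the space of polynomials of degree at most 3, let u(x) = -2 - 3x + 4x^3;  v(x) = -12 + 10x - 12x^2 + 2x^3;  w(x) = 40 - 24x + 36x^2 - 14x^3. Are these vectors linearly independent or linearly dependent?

Write each element as a coordinate vector in ℝ⁴ using {1, x, …, x^3}.
Row-reduce the matrix whose columns are u, v, w.
The reduction yields 2 nonzero rows, so the rank is 2.
Since rank 2 < 3, the set is linearly dependent.
Indeed 2u + 3v + w = 0.

linearly dependent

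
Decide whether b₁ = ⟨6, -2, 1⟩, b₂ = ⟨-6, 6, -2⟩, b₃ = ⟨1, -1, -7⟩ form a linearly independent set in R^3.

linearly independent

Row-reduce the matrix whose columns are b₁, b₂, b₃.
The reduction yields 3 nonzero rows, so the rank is 3.
Since rank = 3 (the number of vectors), the set is linearly independent.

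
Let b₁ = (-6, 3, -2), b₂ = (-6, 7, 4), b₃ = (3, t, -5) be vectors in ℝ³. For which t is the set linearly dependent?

Dependence holds iff the 3×3 matrix [b₁ b₂ b₃] is singular.
Expanding, det = 36*t + 198.
Solving 36*t + 198 = 0 yields t = -11/2.

t = -11/2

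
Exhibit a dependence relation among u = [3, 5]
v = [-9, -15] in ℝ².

3u + v = 0

Write the vectors as columns of a matrix and find a nonzero vector in its null space.
The free variable yields coefficients (3, 1) (any nonzero multiple also works).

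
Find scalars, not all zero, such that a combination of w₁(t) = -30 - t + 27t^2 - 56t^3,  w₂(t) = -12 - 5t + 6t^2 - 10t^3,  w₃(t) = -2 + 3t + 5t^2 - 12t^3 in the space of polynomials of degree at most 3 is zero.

w₁ - 2w₂ - 3w₃ = 0

Pass to coordinate vectors relative to the basis {1, t, …, t^3}.
Write the vectors as columns of a matrix and find a nonzero vector in its null space.
One solution (up to scaling) is (1, -2, -3).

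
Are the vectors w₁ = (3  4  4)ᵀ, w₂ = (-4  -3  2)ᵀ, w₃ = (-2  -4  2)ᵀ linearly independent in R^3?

Form the 3×3 matrix with these as columns; its determinant is 62.
A nonzero determinant means the columns are linearly independent.

linearly independent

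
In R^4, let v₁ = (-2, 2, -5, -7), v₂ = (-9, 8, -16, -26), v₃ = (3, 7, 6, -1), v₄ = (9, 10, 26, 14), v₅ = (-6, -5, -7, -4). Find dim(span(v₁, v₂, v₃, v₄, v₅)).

Form the matrix with v₁, v₂, v₃, v₄, v₅ as columns and reduce.
Reduction leaves 3 leading entries, giving rank 3.
(With 5 elements in a 4-dimensional space the rank is at most 4.)

dim = 3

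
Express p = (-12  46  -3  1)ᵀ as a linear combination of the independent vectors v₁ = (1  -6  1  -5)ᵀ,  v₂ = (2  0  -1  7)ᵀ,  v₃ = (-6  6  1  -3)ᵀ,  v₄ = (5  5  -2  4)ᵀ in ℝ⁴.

Write p = a₁v₁ + … + a₄v₄ and equate components.
Row-reducing the augmented matrix gives the unique coefficients (a₁, …, a₄) = (-4, -3, 2, 2).

p = -4v₁ - 3v₂ + 2v₃ + 2v₄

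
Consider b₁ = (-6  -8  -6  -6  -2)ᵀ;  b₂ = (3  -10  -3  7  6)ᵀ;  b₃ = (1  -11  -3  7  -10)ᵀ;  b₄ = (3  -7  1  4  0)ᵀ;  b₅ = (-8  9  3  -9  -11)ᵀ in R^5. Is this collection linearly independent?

Place the vectors as rows of a 5×5 matrix and reduce to echelon form.
The reduction yields 5 nonzero rows, so the rank is 5.
Since rank = 5 (the number of vectors), the set is linearly independent.

linearly independent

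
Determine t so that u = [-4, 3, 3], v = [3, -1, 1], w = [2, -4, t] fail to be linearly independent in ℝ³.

Dependence holds iff the 3×3 matrix [u v w] is singular.
Cofactor expansion gives det = -5*t - 40.
Setting this to zero gives t = -8.

t = -8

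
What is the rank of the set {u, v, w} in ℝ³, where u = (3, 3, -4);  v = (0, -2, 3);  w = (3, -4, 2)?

Row-reduce the 3×3 matrix with these as rows.
There are 3 pivot columns, so rank = 3.

3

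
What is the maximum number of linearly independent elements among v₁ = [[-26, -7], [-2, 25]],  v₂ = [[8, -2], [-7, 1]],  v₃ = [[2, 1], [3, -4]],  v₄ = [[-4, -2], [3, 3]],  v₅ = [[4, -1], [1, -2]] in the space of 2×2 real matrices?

3

Pass to coordinate vectors with respect to the basis {E₁₁, E₁₂, E₂₁, E₂₂}.
Put the 4×5 matrix [v₁|v₂|v₃|v₄|v₅] into echelon form.
The echelon form has 3 nonzero rows, so the rank is 3.
(With 5 elements in a 4-dimensional space the rank is at most 4.)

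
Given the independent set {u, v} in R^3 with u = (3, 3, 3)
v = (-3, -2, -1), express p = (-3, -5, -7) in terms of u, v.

Write p = a₁u + a₂v and equate components.
Row-reducing the augmented matrix gives the unique coefficients (a₁, a₂) = (-3, -2).

p = -3u - 2v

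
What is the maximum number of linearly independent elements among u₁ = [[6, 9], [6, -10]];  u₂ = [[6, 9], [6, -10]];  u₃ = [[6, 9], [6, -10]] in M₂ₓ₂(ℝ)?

1

Use coordinates relative to {E₁₁, E₁₂, E₂₁, E₂₂}.
Apply Gaussian elimination to the matrix whose rows are u₁, u₂, u₃.
There is 1 pivot column, so rank = 1.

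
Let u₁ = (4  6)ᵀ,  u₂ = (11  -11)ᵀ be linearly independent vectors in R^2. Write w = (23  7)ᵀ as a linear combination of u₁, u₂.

w = 3u₁ + u₂

Write w = c₁u₁ + c₂u₂ and equate components.
The system has the unique solution (c₁, c₂) = (3, 1).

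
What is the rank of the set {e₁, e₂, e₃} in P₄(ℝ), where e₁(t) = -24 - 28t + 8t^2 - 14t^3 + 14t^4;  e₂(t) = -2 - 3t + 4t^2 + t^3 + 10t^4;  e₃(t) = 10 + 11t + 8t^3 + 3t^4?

Represent each element by its coordinate vector in ℝ⁵.
Put the 5×3 matrix [e₁|e₂|e₃] into echelon form.
Exactly 2 pivots survive; hence the rank is 2.

rank 2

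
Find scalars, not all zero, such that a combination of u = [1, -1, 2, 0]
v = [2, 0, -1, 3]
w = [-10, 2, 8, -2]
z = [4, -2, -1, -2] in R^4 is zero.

Row-reduce the matrix with u, v, w, z as columns; the null space gives the coefficients.
A generator of the null space is (2, -2, -1, -2).

2u - 2v - w - 2z = 0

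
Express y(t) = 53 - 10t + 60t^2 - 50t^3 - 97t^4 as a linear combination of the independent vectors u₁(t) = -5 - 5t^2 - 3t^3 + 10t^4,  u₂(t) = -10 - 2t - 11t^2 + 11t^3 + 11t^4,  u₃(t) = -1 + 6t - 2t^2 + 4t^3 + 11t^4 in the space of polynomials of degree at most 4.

Identify each element with its coordinate vector in ℝ⁵ via {1, t, …, t^4}.
Solve the system with u₁, u₂, u₃ as columns and y as the right-hand side.
Back-substitution yields (a₁, a₂, a₃) = (-2, -4, -3).

y = -2u₁ - 4u₂ - 3u₃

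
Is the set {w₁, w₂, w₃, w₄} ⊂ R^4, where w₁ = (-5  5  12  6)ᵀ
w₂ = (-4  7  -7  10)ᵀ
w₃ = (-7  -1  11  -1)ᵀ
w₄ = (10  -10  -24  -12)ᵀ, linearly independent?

One vector is a scalar multiple of another, so the set is dependent.

linearly dependent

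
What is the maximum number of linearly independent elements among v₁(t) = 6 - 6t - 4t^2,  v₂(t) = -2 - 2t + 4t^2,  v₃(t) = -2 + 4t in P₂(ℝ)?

2

Pass to coordinate vectors with respect to the basis {1, t, t^2}.
Apply Gaussian elimination to the matrix whose rows are v₁, v₂, v₃.
Reduction leaves 2 leading entries, giving rank 2.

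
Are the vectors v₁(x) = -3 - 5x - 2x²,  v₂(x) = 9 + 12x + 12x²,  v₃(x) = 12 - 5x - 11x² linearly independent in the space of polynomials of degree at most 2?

linearly independent

Take coordinates with respect to the standard basis {1, x, x²}.
Form the 3×3 matrix with these as columns; its determinant is -621.
A nonzero determinant means the columns are linearly independent.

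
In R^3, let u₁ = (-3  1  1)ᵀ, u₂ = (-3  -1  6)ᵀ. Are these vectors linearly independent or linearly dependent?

linearly independent

Place the vectors as rows of a 2×3 matrix and reduce to echelon form.
The reduction yields 2 nonzero rows, so the rank is 2.
Since rank = 2 (the number of vectors), the set is linearly independent.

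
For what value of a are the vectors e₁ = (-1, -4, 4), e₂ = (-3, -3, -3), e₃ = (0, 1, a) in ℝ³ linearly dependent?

a = -5/3

The vectors are dependent exactly when the determinant of the matrix with rows e₁, e₂, e₃ vanishes.
Expanding, det = -9*a - 15.
Solving -9*a - 15 = 0 yields a = -5/3.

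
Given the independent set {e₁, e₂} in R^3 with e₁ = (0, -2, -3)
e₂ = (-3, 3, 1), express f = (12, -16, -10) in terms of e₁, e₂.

Since e₁, e₂ are independent, the coefficients expressing f are uniquely determined by a linear system.
Back-substitution yields (c₁, c₂) = (2, -4).

f = 2e₁ - 4e₂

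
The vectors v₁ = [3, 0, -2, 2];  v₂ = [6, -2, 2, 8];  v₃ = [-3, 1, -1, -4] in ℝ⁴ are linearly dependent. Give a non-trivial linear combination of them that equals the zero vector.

v₂ + 2v₃ = 0

Set up α₁v₁ + … + α₃v₃ = 0 and solve the homogeneous system.
A generator of the null space is (0, 1, 2).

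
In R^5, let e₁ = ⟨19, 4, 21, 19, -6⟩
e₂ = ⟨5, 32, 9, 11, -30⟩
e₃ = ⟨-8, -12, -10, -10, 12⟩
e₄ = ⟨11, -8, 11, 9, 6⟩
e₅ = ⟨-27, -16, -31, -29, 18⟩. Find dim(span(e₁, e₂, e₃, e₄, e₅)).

Form the matrix with e₁, e₂, e₃, e₄, e₅ as columns and reduce.
Reduction leaves 2 leading entries, giving rank 2.

2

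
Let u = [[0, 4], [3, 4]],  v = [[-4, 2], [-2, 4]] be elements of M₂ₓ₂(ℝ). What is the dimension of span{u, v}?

Pass to coordinate vectors with respect to the basis {E₁₁, E₁₂, E₂₁, E₂₂}.
Form the matrix with u, v as columns and reduce.
The echelon form has 2 nonzero rows, so the rank is 2.

dim = 2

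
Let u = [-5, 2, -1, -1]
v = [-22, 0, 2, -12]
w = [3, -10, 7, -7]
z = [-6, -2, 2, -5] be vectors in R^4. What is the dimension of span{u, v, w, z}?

2

Form the matrix with u, v, w, z as columns and reduce.
The echelon form has 2 nonzero rows, so the rank is 2.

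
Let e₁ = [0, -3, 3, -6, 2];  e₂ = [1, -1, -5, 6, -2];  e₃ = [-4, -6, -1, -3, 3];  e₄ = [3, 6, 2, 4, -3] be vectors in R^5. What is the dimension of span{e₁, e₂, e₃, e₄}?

Form the matrix with e₁, e₂, e₃, e₄ as columns and reduce.
Reduction leaves 4 leading entries, giving rank 4.

4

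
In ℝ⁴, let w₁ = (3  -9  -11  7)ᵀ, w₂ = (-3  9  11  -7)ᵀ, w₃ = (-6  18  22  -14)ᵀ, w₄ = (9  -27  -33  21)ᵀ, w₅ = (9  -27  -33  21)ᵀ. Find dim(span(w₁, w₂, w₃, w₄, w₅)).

Put the 4×5 matrix [w₁|w₂|w₃|w₄|w₅] into echelon form.
There is 1 pivot column, so rank = 1.
(With 5 elements in a 4-dimensional space the rank is at most 4.)

1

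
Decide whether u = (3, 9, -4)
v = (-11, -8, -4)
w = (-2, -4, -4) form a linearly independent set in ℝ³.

Form the 3×3 matrix with these as columns; its determinant is -388.
A nonzero determinant means the columns are linearly independent.

linearly independent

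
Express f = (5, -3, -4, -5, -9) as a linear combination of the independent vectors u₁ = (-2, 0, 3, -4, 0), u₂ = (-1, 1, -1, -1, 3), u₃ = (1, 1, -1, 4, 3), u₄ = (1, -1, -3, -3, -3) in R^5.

Solve the system with u₁, u₂, u₃, u₄ as columns and f as the right-hand side.
The system has the unique solution (c₁, …, c₄) = (3, -3, 4, 4).

f = 3u₁ - 3u₂ + 4u₃ + 4u₄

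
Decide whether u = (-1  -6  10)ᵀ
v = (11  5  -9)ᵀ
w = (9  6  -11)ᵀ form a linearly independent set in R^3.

The matrix [u|v|w] has determinant -29.
A nonzero determinant means the columns are linearly independent.

linearly independent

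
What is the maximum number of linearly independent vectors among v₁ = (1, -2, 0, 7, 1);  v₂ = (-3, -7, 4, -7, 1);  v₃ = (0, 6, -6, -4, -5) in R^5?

Put the 5×3 matrix [v₁|v₂|v₃] into echelon form.
Exactly 3 pivots survive; hence the rank is 3.

3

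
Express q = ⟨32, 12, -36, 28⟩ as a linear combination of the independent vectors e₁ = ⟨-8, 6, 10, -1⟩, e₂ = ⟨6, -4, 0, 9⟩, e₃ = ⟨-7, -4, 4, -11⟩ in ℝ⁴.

Solve the system with e₁, e₂, e₃ as columns and q as the right-hand side.
The system has the unique solution (c₁, c₂, c₃) = (-2, -2, -4).

q = -2e₁ - 2e₂ - 4e₃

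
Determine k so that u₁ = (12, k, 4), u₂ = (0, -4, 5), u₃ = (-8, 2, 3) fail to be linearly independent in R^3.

k = -49/5

The vectors are dependent exactly when the determinant of the matrix with rows u₁, u₂, u₃ vanishes.
The determinant works out to -40*k - 392.
Solving -40*k - 392 = 0 yields k = -49/5.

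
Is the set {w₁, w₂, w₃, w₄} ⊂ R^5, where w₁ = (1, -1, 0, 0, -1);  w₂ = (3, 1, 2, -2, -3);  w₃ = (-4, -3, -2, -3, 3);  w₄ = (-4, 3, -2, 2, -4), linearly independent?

Row-reduce the matrix whose columns are w₁, w₂, w₃, w₄.
The reduction yields 4 nonzero rows, so the rank is 4.
Since rank = 4 (the number of vectors), the set is linearly independent.

linearly independent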